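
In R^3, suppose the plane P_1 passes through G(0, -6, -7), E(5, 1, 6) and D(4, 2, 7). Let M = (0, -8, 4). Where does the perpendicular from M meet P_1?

GE = (5, 7, 13), GD = (4, 8, 14); a normal to P_1 is GE × GD = (-6, -18, 12).
Using G: P_1 has equation -6x - 18y + 12z = 24.
Foot = M − λn with λ = (n·M − d)/|n|² = (192 − 24)/504 = 1/3.
Foot = (0, -8, 4) − (1/3)·(-6, -18, 12) = (2, -2, 0).

(2, -2, 0)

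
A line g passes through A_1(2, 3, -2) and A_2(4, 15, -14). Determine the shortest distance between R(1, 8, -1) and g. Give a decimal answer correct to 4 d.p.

4.4445

A direction vector for g is A_2 − A_1 = (2, 12, -12).
Taking (2, 3, -2) on g with direction v = (2, 12, -12): w = R − (2, 3, -2) = (-1, 5, 1), and w × v = (-72, -10, -22).
Distance = |w × v| / |v| = √5768 / √292 ≈ 4.4445.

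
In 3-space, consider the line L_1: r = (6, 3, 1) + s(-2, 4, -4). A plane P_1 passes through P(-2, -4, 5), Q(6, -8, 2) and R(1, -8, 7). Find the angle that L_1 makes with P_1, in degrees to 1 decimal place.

5.1

PQ = (8, -4, -3), PR = (3, -4, 2); a normal to P_1 is PQ × PR = (-20, -25, -20).
Using P: P_1 has equation -20x - 25y - 20z = 40.
sin θ = |n·v| / (|n||v|) = |20| / (√1425 · √36) = 0.08830.
θ ≈ 5.1°.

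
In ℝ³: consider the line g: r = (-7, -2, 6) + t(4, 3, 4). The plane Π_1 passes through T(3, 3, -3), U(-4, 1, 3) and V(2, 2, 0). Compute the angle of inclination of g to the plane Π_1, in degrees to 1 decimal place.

39.9

TU = (-7, -2, 6), TV = (-1, -1, 3); a normal to Π_1 is TU × TV = (0, 15, 5).
Using T: Π_1 has equation 15y + 5z = 30.
sin θ = |n·v| / (|n||v|) = |65| / (√250 · √41) = 0.64202.
θ ≈ 39.9°.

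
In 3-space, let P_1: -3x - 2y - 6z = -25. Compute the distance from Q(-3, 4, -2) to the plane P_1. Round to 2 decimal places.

n·Q − d = (-3)·(-3) + (-2)·(4) + (-6)·(-2) − (-25) = 38; |n| = √49.
Distance = |38| / √49 = 38/√49 ≈ 5.43.

5.43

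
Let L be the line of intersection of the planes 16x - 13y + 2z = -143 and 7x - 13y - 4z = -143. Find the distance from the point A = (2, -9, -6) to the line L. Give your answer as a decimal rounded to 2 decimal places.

20.52

Direction of L: (16, -13, 2) × (7, -13, -4) = (78, 78, -117).
A point on L: solving the two plane equations with x = -4 gives (-4, 7, 6).
Taking (-4, 7, 6) on L with direction v = (78, 78, -117): w = A − (-4, 7, 6) = (6, -16, -12), and w × v = (2808, -234, 1716).
Distance = |w × v| / |v| = √10884276 / √25857 ≈ 20.52.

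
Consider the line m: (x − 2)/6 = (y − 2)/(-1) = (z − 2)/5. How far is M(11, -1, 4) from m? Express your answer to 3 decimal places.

4.647

m has direction (6, -1, 5) through (2, 2, 2).
Taking (2, 2, 2) on m with direction v = (6, -1, 5): w = M − (2, 2, 2) = (9, -3, 2), and w × v = (-13, -33, 9).
Distance = |w × v| / |v| = √1339 / √62 ≈ 4.647.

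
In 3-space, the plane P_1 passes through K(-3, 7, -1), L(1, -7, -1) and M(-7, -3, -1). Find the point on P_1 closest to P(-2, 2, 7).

(-2, 2, -1)

KL = (4, -14, 0), KM = (-4, -10, 0); a normal to P_1 is KL × KM = (0, 0, -96).
Using K: P_1 has equation -96z = 96.
Foot = P − λn with λ = (n·P − d)/|n|² = (-672 − 96)/9216 = -1/12.
Foot = (-2, 2, 7) − (-1/12)·(0, 0, -96) = (-2, 2, -1).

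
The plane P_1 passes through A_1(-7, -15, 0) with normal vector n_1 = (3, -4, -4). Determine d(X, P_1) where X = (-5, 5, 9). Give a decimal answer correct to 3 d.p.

P_1: n_1·r = n_1·A_1 gives 3x - 4y - 4z = 39.
n·X − d = (3)·(-5) + (-4)·(5) + (-4)·(9) − 39 = -110; |n| = √41.
Distance = |-110| / √41 = 110/√41 ≈ 17.179.

17.179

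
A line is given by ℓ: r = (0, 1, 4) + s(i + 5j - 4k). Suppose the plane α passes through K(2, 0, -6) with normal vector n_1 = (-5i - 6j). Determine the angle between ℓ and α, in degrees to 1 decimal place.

α: n_1·r = n_1·K gives -5x - 6y = -10.
sin θ = |n·v| / (|n||v|) = |-35| / (√61 · √42) = 0.69148.
θ ≈ 43.7°.

43.7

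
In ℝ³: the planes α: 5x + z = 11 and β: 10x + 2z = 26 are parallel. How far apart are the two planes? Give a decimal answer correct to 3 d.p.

0.392

Rescale β by 1/2: 5x + z = 13. Then distance = |11 − 13| / √26 ≈ 0.392.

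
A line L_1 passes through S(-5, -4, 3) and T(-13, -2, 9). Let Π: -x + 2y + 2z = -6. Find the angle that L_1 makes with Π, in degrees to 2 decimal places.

A direction vector for L_1 is T − S = (-8, 2, 6).
sin θ = |n·v| / (|n||v|) = |24| / (√9 · √104) = 0.78446.
θ ≈ 51.67°.

51.67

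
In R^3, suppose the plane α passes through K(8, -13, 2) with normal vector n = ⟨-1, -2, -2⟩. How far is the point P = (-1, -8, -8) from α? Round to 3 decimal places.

α: n·r = n·K gives -x - 2y - 2z = 14.
n·P − d = (-1)·(-1) + (-2)·(-8) + (-2)·(-8) − 14 = 19; |n| = √9.
Distance = |19| / √9 = 19/√9 ≈ 6.333.

6.333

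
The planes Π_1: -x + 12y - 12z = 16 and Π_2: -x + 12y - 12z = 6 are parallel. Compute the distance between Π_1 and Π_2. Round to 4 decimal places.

Same normal n = (-1, 12, -12) with |n| = √289; distance = |16 − 6| / |n| = 10/√289 ≈ 0.5882.

0.5882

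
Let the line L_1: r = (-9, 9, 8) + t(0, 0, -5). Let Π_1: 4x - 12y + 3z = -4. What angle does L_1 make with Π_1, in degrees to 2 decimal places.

sin θ = |n·v| / (|n||v|) = |-15| / (√169 · √25) = 0.23077.
θ ≈ 13.34°.

13.34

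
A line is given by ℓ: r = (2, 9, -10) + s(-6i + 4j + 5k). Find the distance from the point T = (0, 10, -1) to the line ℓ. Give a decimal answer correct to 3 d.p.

6.138

Taking (2, 9, -10) on ℓ with direction v = (-6, 4, 5): w = T − (2, 9, -10) = (-2, 1, 9), and w × v = (-31, -44, -2).
Distance = |w × v| / |v| = √2901 / √77 ≈ 6.138.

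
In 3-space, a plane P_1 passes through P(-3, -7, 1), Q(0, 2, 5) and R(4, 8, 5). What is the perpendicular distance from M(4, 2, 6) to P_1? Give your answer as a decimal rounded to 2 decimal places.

3.35

PQ = (3, 9, 4), PR = (7, 15, 4); a normal to P_1 is PQ × PR = (-24, 16, -18).
Using P: P_1 has equation -24x + 16y - 18z = -58.
n·M − d = (-24)·(4) + (16)·(2) + (-18)·(6) − (-58) = -114; |n| = √1156.
Distance = |-114| / √1156 = 114/√1156 ≈ 3.35.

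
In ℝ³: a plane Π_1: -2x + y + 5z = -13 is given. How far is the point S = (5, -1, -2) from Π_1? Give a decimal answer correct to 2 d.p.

n·S − d = (-2)·(5) + (1)·(-1) + (5)·(-2) − (-13) = -8; |n| = √30.
Distance = |-8| / √30 = 8/√30 ≈ 1.46.

1.46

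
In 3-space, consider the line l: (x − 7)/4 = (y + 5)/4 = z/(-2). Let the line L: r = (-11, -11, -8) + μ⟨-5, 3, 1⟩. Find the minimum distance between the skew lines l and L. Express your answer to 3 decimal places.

l has direction (4, 4, -2) through (7, -5, 0).
Common perpendicular direction n = (4, 4, -2) × (-5, 3, 1) = (10, 6, 32).
With w = (-11, -11, -8) − (7, -5, 0) = (-18, -6, -8), w · n = -472.
Distance = |w · n| / |n| = |-472| / √1160 ≈ 13.858.

13.858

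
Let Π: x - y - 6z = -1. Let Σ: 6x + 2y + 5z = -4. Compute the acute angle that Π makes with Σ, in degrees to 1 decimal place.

58.5

cos θ = |n₁·n₂| / (|n₁||n₂|) = |-26| / (√38 · √65).
θ = arccos(0.52315) ≈ 58.5°.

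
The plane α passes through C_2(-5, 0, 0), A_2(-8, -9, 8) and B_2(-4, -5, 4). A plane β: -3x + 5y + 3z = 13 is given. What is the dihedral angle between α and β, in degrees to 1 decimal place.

C_2A_2 = (-3, -9, 8), C_2B_2 = (1, -5, 4); a normal to α is C_2A_2 × C_2B_2 = (4, 20, 24).
Using C_2: α has equation 4x + 20y + 24z = -20.
cos θ = |n₁·n₂| / (|n₁||n₂|) = |160| / (√992 · √43).
θ = arccos(0.77469) ≈ 39.2°.

39.2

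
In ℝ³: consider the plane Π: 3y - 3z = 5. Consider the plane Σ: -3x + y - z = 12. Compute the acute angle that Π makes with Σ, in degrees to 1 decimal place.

cos θ = |n₁·n₂| / (|n₁||n₂|) = |6| / (√18 · √11).
θ = arccos(0.42640) ≈ 64.8°.

64.8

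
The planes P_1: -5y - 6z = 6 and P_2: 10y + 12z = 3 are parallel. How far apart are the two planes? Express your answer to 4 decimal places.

0.9603

Rescale P_2 by 1/(-2): -5y - 6z = -3/2. Then distance = |6 − (-3/2)| / √61 ≈ 0.9603.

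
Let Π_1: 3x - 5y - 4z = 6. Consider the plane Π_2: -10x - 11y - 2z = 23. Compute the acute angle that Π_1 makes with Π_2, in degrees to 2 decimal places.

cos θ = |n₁·n₂| / (|n₁||n₂|) = |33| / (√50 · √225).
θ = arccos(0.31113) ≈ 71.87°.

71.87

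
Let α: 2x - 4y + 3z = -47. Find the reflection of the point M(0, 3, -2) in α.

λ = (n·M − d)/|n|² = (-18 − (-47))/29 = 1.
Reflection = M − 2λn = (0, 3, -2) − 2·(2, -4, 3) = (-4, 11, -8).

(-4, 11, -8)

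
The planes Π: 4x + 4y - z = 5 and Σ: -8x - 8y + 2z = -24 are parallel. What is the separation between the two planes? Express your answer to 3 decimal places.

1.219

Rescale Σ by 1/(-2): 4x + 4y - z = 12. Then distance = |5 − 12| / √33 ≈ 1.219.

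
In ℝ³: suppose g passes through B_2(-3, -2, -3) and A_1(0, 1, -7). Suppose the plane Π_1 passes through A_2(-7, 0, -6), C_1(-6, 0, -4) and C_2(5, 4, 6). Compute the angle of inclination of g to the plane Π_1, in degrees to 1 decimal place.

2.6

A direction vector for g is A_1 − B_2 = (3, 3, -4).
A_2C_1 = (1, 0, 2), A_2C_2 = (12, 4, 12); a normal to Π_1 is A_2C_1 × A_2C_2 = (-8, 12, 4).
Using A_2: Π_1 has equation -8x + 12y + 4z = 32.
sin θ = |n·v| / (|n||v|) = |-4| / (√224 · √34) = 0.04583.
θ ≈ 2.6°.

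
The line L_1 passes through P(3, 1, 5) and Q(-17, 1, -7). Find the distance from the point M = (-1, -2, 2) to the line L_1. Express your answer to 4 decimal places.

A direction vector for L_1 is Q − P = (-20, 0, -12).
Taking (3, 1, 5) on L_1 with direction v = (-20, 0, -12): w = M − (3, 1, 5) = (-4, -3, -3), and w × v = (36, 12, -60).
Distance = |w × v| / |v| = √5040 / √544 ≈ 3.0438.

3.0438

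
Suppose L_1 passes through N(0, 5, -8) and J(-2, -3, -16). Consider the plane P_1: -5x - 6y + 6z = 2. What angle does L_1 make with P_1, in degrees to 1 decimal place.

A direction vector for L_1 is J − N = (-2, -8, -8).
sin θ = |n·v| / (|n||v|) = |10| / (√97 · √132) = 0.08837.
θ ≈ 5.1°.

5.1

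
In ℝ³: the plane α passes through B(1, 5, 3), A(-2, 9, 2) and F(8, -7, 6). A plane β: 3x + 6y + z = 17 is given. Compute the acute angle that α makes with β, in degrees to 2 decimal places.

69.05

BA = (-3, 4, -1), BF = (7, -12, 3); a normal to α is BA × BF = (0, 2, 8).
Using B: α has equation 2y + 8z = 34.
cos θ = |n₁·n₂| / (|n₁||n₂|) = |20| / (√68 · √46).
θ = arccos(0.35760) ≈ 69.05°.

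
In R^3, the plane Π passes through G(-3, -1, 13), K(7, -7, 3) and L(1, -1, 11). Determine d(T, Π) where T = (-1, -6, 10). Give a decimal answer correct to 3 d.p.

1.554

GK = (10, -6, -10), GL = (4, 0, -2); a normal to Π is GK × GL = (12, -20, 24).
Using G: Π has equation 12x - 20y + 24z = 296.
n·T − d = (12)·(-1) + (-20)·(-6) + (24)·(10) − 296 = 52; |n| = √1120.
Distance = |52| / √1120 = 52/√1120 ≈ 1.554.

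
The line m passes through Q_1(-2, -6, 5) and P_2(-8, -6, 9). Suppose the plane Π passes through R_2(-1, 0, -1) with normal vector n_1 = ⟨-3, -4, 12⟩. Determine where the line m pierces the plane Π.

A direction vector for m is P_2 − Q_1 = (-6, 0, 4).
Π: n_1·r = n_1·R_2 gives -3x - 4y + 12z = -9.
Substitute r = (-2, -6, 5) + t(-6, 0, 4) into the plane: 90 + 66t = -9, so t = -3/2.
Intersection: (-2, -6, 5) + (-3/2)·(-6, 0, 4) = (7, -6, -1).

(7, -6, -1)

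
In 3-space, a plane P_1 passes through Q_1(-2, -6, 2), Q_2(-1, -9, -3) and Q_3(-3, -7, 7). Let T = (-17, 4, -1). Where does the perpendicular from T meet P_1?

Q_1Q_2 = (1, -3, -5), Q_1Q_3 = (-1, -1, 5); a normal to P_1 is Q_1Q_2 × Q_1Q_3 = (-20, 0, -4).
Using Q_1: P_1 has equation -20x - 4z = 32.
Foot = T − λn with λ = (n·T − d)/|n|² = (344 − 32)/416 = 3/4.
Foot = (-17, 4, -1) − (3/4)·(-20, 0, -4) = (-2, 4, 2).

(-2, 4, 2)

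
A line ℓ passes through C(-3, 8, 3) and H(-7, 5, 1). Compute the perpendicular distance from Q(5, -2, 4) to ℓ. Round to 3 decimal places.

A direction vector for ℓ is H − C = (-4, -3, -2).
Taking (-3, 8, 3) on ℓ with direction v = (-4, -3, -2): w = Q − (-3, 8, 3) = (8, -10, 1), and w × v = (23, 12, -64).
Distance = |w × v| / |v| = √4769 / √29 ≈ 12.824.

12.824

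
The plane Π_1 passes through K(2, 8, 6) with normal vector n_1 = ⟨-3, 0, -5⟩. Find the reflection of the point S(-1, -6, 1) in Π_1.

(5, -6, 11)

Π_1: n_1·r = n_1·K gives -3x - 5z = -36.
λ = (n·S − d)/|n|² = (-2 − (-36))/34 = 1.
Reflection = S − 2λn = (-1, -6, 1) − 2·(-3, 0, -5) = (5, -6, 11).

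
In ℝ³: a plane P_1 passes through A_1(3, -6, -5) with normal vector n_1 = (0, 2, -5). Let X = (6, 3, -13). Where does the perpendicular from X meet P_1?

(6, -1, -3)

P_1: n_1·r = n_1·A_1 gives 2y - 5z = 13.
Foot = X − λn with λ = (n·X − d)/|n|² = (71 − 13)/29 = 2.
Foot = (6, 3, -13) − 2·(0, 2, -5) = (6, -1, -3).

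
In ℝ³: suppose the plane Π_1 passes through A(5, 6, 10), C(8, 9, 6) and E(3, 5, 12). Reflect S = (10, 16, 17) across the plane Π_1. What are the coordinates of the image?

(-2, 4, -1)

AC = (3, 3, -4), AE = (-2, -1, 2); a normal to Π_1 is AC × AE = (2, 2, 3).
Using A: Π_1 has equation 2x + 2y + 3z = 52.
λ = (n·S − d)/|n|² = (103 − 52)/17 = 3.
Reflection = S − 2λn = (10, 16, 17) − 6·(2, 2, 3) = (-2, 4, -1).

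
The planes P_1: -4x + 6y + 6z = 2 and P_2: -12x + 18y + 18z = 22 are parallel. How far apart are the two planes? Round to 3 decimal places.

Rescale P_2 by 1/3: -4x + 6y + 6z = 22/3. Then distance = |2 − (22/3)| / √88 ≈ 0.569.

0.569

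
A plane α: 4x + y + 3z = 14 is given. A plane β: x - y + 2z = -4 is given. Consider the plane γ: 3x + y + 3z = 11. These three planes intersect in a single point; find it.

(3, 5, -1)

Solving the 3×3 linear system 4x + y + 3z = 14, x - y + 2z = -4, 3x + y + 3z = 11 (e.g. by elimination or Cramer's rule, determinant = -5) gives (3, 5, -1).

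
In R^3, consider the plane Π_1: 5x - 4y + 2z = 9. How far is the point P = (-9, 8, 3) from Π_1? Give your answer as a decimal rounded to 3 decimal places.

n·P − d = (5)·(-9) + (-4)·(8) + (2)·(3) − 9 = -80; |n| = √45.
Distance = |-80| / √45 = 80/√45 ≈ 11.926.

11.926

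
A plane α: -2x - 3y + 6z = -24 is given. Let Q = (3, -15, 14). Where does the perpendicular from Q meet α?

Foot = Q − λn with λ = (n·Q − d)/|n|² = (123 − (-24))/49 = 3.
Foot = (3, -15, 14) − 3·(-2, -3, 6) = (9, -6, -4).

(9, -6, -4)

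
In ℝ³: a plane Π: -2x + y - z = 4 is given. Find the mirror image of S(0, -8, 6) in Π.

(-12, -2, 0)

λ = (n·S − d)/|n|² = (-14 − 4)/6 = -3.
Reflection = S − 2λn = (0, -8, 6) − (-6)·(-2, 1, -1) = (-12, -2, 0).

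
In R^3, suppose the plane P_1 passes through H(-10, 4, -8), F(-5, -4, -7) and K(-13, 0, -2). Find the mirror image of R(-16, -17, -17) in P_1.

HF = (5, -8, 1), HK = (-3, -4, 6); a normal to P_1 is HF × HK = (-44, -33, -44).
Using H: P_1 has equation -44x - 33y - 44z = 660.
λ = (n·R − d)/|n|² = (2013 − 660)/4961 = 3/11.
Reflection = R − 2λn = (-16, -17, -17) − (6/11)·(-44, -33, -44) = (8, 1, 7).

(8, 1, 7)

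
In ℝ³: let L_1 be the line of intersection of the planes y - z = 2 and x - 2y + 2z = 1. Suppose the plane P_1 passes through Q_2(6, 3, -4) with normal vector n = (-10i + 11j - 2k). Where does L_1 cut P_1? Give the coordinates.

Direction of L_1: (0, 1, -1) × (1, -2, 2) = (0, -1, -1).
A point on L_1: solving the two plane equations with y = -9 gives (5, -9, -11).
P_1: n·r = n·Q_2 gives -10x + 11y - 2z = -19.
Substitute r = (5, -9, -11) + t(0, -1, -1) into the plane: -127 + (-9)t = -19, so t = -12.
Intersection: (5, -9, -11) + (-12)·(0, -1, -1) = (5, 3, 1).

(5, 3, 1)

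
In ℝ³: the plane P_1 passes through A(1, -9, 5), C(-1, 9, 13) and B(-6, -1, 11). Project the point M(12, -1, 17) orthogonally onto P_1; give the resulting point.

(8, 3, 7)

AC = (-2, 18, 8), AB = (-7, 8, 6); a normal to P_1 is AC × AB = (44, -44, 110).
Using A: P_1 has equation 44x - 44y + 110z = 990.
Foot = M − λn with λ = (n·M − d)/|n|² = (2442 − 990)/15972 = 1/11.
Foot = (12, -1, 17) − (1/11)·(44, -44, 110) = (8, 3, 7).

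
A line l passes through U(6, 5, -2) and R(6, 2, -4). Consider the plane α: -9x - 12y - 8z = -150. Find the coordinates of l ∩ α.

A direction vector for l is R − U = (0, -3, -2).
Substitute r = (6, 5, -2) + t(0, -3, -2) into the plane: -98 + 52t = -150, so t = -1.
Intersection: (6, 5, -2) + (-1)·(0, -3, -2) = (6, 8, 0).

(6, 8, 0)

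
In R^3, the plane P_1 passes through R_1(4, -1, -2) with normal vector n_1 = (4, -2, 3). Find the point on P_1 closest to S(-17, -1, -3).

P_1: n_1·r = n_1·R_1 gives 4x - 2y + 3z = 12.
Foot = S − λn with λ = (n·S − d)/|n|² = (-75 − 12)/29 = -3.
Foot = (-17, -1, -3) − (-3)·(4, -2, 3) = (-5, -7, 6).

(-5, -7, 6)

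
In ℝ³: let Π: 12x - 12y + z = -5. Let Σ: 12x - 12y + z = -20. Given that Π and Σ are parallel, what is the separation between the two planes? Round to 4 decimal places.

Same normal n = (12, -12, 1) with |n| = √289; distance = |-5 − (-20)| / |n| = 15/√289 ≈ 0.8824.

0.8824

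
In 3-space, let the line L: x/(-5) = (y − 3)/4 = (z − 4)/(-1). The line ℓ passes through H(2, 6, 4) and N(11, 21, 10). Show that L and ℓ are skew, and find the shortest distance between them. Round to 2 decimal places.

1.18

L has direction (-5, 4, -1) through (0, 3, 4).
A direction vector for ℓ is N − H = (9, 15, 6).
Common perpendicular direction n = (-5, 4, -1) × (9, 15, 6) = (39, 21, -111).
With w = (2, 6, 4) − (0, 3, 4) = (2, 3, 0), w · n = 141.
Since n ≠ 0 the lines are not parallel, and w · n = 141 ≠ 0 so they do not intersect; hence they are skew.
Distance = |w · n| / |n| = |141| / √14283 ≈ 1.18.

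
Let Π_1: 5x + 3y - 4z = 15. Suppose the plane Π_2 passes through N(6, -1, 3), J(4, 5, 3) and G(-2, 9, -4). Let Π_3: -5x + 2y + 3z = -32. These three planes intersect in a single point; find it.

(3, -4, -3)

NJ = (-2, 6, 0), NG = (-8, 10, -7); a normal to Π_2 is NJ × NG = (-42, -14, 28).
Using N: Π_2 has equation -42x - 14y + 28z = -154.
Solving the 3×3 linear system 5x + 3y - 4z = 15, -42x - 14y + 28z = -154, -5x + 2y + 3z = -32 (e.g. by elimination or Cramer's rule, determinant = 84) gives (3, -4, -3).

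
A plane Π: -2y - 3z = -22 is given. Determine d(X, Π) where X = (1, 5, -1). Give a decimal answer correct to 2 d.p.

4.16

n·X − d = (0)·(1) + (-2)·(5) + (-3)·(-1) − (-22) = 15; |n| = √13.
Distance = |15| / √13 = 15/√13 ≈ 4.16.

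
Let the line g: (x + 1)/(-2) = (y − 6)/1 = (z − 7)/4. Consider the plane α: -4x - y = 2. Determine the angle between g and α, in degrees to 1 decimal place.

21.7

g has direction (-2, 1, 4) through (-1, 6, 7).
sin θ = |n·v| / (|n||v|) = |7| / (√17 · √21) = 0.37048.
θ ≈ 21.7°.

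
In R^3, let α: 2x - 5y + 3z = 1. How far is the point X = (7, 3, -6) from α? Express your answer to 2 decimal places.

3.24

n·X − d = (2)·(7) + (-5)·(3) + (3)·(-6) − 1 = -20; |n| = √38.
Distance = |-20| / √38 = 20/√38 ≈ 3.24.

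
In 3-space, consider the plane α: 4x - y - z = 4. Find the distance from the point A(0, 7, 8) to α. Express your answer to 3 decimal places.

n·A − d = (4)·(0) + (-1)·(7) + (-1)·(8) − 4 = -19; |n| = √18.
Distance = |-19| / √18 = 19/√18 ≈ 4.478.

4.478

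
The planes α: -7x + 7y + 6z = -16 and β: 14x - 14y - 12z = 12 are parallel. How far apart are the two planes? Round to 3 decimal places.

Rescale β by 1/(-2): -7x + 7y + 6z = -6. Then distance = |-16 − (-6)| / √134 ≈ 0.864.

0.864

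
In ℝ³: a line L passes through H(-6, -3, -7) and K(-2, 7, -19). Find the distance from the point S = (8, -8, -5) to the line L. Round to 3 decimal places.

14.958

A direction vector for L is K − H = (4, 10, -12).
Taking (-6, -3, -7) on L with direction v = (4, 10, -12): w = S − (-6, -3, -7) = (14, -5, 2), and w × v = (40, 176, 160).
Distance = |w × v| / |v| = √58176 / √260 ≈ 14.958.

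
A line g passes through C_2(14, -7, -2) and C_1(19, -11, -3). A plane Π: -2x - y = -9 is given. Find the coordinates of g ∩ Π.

(4, 1, 0)

A direction vector for g is C_1 − C_2 = (5, -4, -1).
Substitute r = (14, -7, -2) + t(5, -4, -1) into the plane: -21 + (-6)t = -9, so t = -2.
Intersection: (14, -7, -2) + (-2)·(5, -4, -1) = (4, 1, 0).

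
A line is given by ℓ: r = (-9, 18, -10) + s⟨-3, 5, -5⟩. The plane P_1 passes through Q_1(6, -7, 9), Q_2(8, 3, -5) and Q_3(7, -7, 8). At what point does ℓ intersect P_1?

(-3, 8, 0)

Q_1Q_2 = (2, 10, -14), Q_1Q_3 = (1, 0, -1); a normal to P_1 is Q_1Q_2 × Q_1Q_3 = (-10, -12, -10).
Using Q_1: P_1 has equation -10x - 12y - 10z = -66.
Substitute r = (-9, 18, -10) + t(-3, 5, -5) into the plane: -26 + 20t = -66, so t = -2.
Intersection: (-9, 18, -10) + (-2)·(-3, 5, -5) = (-3, 8, 0).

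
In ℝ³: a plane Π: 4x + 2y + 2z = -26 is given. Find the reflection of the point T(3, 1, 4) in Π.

(-13, -7, -4)

λ = (n·T − d)/|n|² = (22 − (-26))/24 = 2.
Reflection = T − 2λn = (3, 1, 4) − 4·(4, 2, 2) = (-13, -7, -4).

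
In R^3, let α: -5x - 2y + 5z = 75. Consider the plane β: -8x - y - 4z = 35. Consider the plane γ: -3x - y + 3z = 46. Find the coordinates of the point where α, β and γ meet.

Solving the 3×3 linear system -5x - 2y + 5z = 75, -8x - y - 4z = 35, -3x - y + 3z = 46 (e.g. by elimination or Cramer's rule, determinant = -12) gives (-9, 5, 8).

(-9, 5, 8)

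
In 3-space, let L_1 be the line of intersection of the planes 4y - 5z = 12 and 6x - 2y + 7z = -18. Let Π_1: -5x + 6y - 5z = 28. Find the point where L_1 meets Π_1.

(-2, 3, 0)

Direction of L_1: (0, 4, -5) × (6, -2, 7) = (18, -30, -24).
A point on L_1: solving the two plane equations with x = -11 gives (-11, 18, 12).
Substitute r = (-11, 18, 12) + t(18, -30, -24) into the plane: 103 + (-150)t = 28, so t = 1/2.
Intersection: (-11, 18, 12) + (1/2)·(18, -30, -24) = (-2, 3, 0).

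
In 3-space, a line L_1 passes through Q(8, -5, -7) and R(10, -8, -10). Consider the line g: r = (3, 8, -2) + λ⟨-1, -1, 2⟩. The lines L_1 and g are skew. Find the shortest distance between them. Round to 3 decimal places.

0.677

A direction vector for L_1 is R − Q = (2, -3, -3).
Common perpendicular direction n = (2, -3, -3) × (-1, -1, 2) = (-9, -1, -5).
With w = (3, 8, -2) − (8, -5, -7) = (-5, 13, 5), w · n = 7.
Distance = |w · n| / |n| = |7| / √107 ≈ 0.677.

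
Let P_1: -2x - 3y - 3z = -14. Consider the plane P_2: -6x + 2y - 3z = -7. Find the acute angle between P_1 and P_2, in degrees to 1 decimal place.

cos θ = |n₁·n₂| / (|n₁||n₂|) = |15| / (√22 · √49).
θ = arccos(0.45686) ≈ 62.8°.

62.8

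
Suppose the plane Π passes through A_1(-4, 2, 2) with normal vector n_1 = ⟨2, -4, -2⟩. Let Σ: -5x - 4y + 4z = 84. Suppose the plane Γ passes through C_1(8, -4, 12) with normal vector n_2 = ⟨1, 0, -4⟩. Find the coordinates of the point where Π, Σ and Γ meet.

(-8, -3, 8)

Π: n_1·r = n_1·A_1 gives 2x - 4y - 2z = -20.
Γ: n_2·r = n_2·C_1 gives x - 4z = -40.
Solving the 3×3 linear system 2x - 4y - 2z = -20, -5x - 4y + 4z = 84, x - 4z = -40 (e.g. by elimination or Cramer's rule, determinant = 88) gives (-8, -3, 8).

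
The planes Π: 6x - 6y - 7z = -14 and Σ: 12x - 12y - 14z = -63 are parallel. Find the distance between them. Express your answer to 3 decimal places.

1.591

Rescale Σ by 1/2: 6x - 6y - 7z = -63/2. Then distance = |-14 − (-63/2)| / √121 ≈ 1.591.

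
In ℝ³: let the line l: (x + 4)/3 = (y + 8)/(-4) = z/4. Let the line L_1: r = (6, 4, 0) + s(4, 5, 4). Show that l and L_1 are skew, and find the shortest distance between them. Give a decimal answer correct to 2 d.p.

6.54

l has direction (3, -4, 4) through (-4, -8, 0).
Common perpendicular direction n = (3, -4, 4) × (4, 5, 4) = (-36, 4, 31).
With w = (6, 4, 0) − (-4, -8, 0) = (10, 12, 0), w · n = -312.
Since n ≠ 0 the lines are not parallel, and w · n = -312 ≠ 0 so they do not intersect; hence they are skew.
Distance = |w · n| / |n| = |-312| / √2273 ≈ 6.54.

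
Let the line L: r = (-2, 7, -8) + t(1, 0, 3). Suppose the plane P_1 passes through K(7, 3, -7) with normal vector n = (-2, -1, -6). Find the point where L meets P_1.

P_1: n·r = n·K gives -2x - y - 6z = 25.
Substitute r = (-2, 7, -8) + t(1, 0, 3) into the plane: 45 + (-20)t = 25, so t = 1.
Intersection: (-2, 7, -8) + 1·(1, 0, 3) = (-1, 7, -5).

(-1, 7, -5)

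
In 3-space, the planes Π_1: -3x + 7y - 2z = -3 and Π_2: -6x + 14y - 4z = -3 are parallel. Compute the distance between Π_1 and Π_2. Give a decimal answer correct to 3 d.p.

Rescale Π_2 by 1/2: -3x + 7y - 2z = -3/2. Then distance = |-3 − (-3/2)| / √62 ≈ 0.191.

0.191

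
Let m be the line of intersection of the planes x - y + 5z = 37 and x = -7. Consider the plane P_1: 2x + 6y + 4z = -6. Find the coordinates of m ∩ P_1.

(-7, -4, 8)

Direction of m: (1, -1, 5) × (1, 0, 0) = (0, 5, 1).
A point on m: solving the two plane equations with y = 16 gives (-7, 16, 12).
Substitute r = (-7, 16, 12) + t(0, 5, 1) into the plane: 130 + 34t = -6, so t = -4.
Intersection: (-7, 16, 12) + (-4)·(0, 5, 1) = (-7, -4, 8).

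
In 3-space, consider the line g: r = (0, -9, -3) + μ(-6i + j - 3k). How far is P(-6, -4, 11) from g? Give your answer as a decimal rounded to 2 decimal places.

16.03

Taking (0, -9, -3) on g with direction v = (-6, 1, -3): w = P − (0, -9, -3) = (-6, 5, 14), and w × v = (-29, -102, 24).
Distance = |w × v| / |v| = √11821 / √46 ≈ 16.03.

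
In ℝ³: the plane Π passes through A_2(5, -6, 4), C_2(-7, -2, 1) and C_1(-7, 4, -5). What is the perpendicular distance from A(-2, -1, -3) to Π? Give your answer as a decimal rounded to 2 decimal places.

1.82

A_2C_2 = (-12, 4, -3), A_2C_1 = (-12, 10, -9); a normal to Π is A_2C_2 × A_2C_1 = (-6, -72, -72).
Using A_2: Π has equation -6x - 72y - 72z = 114.
n·A − d = (-6)·(-2) + (-72)·(-1) + (-72)·(-3) − 114 = 186; |n| = √10404.
Distance = |186| / √10404 = 186/√10404 ≈ 1.82.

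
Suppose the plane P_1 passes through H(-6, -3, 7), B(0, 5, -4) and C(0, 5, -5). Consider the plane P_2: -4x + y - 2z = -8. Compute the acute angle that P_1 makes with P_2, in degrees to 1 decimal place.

34.0

HB = (6, 8, -11), HC = (6, 8, -12); a normal to P_1 is HB × HC = (-8, 6, 0).
Using H: P_1 has equation -8x + 6y = 30.
cos θ = |n₁·n₂| / (|n₁||n₂|) = |38| / (√100 · √21).
θ = arccos(0.82923) ≈ 34.0°.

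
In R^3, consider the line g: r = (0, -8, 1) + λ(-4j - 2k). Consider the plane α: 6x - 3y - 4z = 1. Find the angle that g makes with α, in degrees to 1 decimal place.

34.9

sin θ = |n·v| / (|n||v|) = |20| / (√61 · √20) = 0.57260.
θ ≈ 34.9°.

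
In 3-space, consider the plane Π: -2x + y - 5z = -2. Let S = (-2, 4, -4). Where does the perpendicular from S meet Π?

Foot = S − λn with λ = (n·S − d)/|n|² = (28 − (-2))/30 = 1.
Foot = (-2, 4, -4) − 1·(-2, 1, -5) = (0, 3, 1).

(0, 3, 1)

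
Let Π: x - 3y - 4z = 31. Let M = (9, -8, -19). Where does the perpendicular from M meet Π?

Foot = M − λn with λ = (n·M − d)/|n|² = (109 − 31)/26 = 3.
Foot = (9, -8, -19) − 3·(1, -3, -4) = (6, 1, -7).

(6, 1, -7)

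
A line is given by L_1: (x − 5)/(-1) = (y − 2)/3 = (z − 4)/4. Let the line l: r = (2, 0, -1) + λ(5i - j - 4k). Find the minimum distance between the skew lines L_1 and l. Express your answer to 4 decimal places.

2.7294

L_1 has direction (-1, 3, 4) through (5, 2, 4).
Common perpendicular direction n = (-1, 3, 4) × (5, -1, -4) = (-8, 16, -14).
With w = (2, 0, -1) − (5, 2, 4) = (-3, -2, -5), w · n = 62.
Distance = |w · n| / |n| = |62| / √516 ≈ 2.7294.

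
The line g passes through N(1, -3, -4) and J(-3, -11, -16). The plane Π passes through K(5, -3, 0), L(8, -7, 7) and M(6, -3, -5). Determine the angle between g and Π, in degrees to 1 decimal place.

42.6

A direction vector for g is J − N = (-4, -8, -12).
KL = (3, -4, 7), KM = (1, 0, -5); a normal to Π is KL × KM = (20, 22, 4).
Using K: Π has equation 20x + 22y + 4z = 34.
sin θ = |n·v| / (|n||v|) = |-304| / (√900 · √224) = 0.67706.
θ ≈ 42.6°.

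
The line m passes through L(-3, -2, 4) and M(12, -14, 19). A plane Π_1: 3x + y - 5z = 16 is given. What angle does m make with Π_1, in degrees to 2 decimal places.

16.94

A direction vector for m is M − L = (15, -12, 15).
sin θ = |n·v| / (|n||v|) = |-42| / (√35 · √594) = 0.29129.
θ ≈ 16.94°.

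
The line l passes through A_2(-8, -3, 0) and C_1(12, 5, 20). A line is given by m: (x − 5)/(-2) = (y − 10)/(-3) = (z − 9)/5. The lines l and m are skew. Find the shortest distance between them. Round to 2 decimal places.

5.16

A direction vector for l is C_1 − A_2 = (20, 8, 20).
m has direction (-2, -3, 5) through (5, 10, 9).
Common perpendicular direction n = (20, 8, 20) × (-2, -3, 5) = (100, -140, -44).
With w = (5, 10, 9) − (-8, -3, 0) = (13, 13, 9), w · n = -916.
Distance = |w · n| / |n| = |-916| / √31536 ≈ 5.16.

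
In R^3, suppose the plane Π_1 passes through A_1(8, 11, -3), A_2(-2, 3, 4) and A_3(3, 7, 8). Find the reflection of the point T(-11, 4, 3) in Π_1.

(-3, -6, 3)

A_1A_2 = (-10, -8, 7), A_1A_3 = (-5, -4, 11); a normal to Π_1 is A_1A_2 × A_1A_3 = (-60, 75, 0).
Using A_1: Π_1 has equation -60x + 75y = 345.
λ = (n·T − d)/|n|² = (960 − 345)/9225 = 1/15.
Reflection = T − 2λn = (-11, 4, 3) − (2/15)·(-60, 75, 0) = (-3, -6, 3).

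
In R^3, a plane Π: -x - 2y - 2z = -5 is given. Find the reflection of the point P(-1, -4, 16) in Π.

λ = (n·P − d)/|n|² = (-23 − (-5))/9 = -2.
Reflection = P − 2λn = (-1, -4, 16) − (-4)·(-1, -2, -2) = (-5, -12, 8).

(-5, -12, 8)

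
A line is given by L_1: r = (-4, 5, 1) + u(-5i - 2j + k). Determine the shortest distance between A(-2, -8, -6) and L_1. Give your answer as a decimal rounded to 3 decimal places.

14.809

Taking (-4, 5, 1) on L_1 with direction v = (-5, -2, 1): w = A − (-4, 5, 1) = (2, -13, -7), and w × v = (-27, 33, -69).
Distance = |w × v| / |v| = √6579 / √30 ≈ 14.809.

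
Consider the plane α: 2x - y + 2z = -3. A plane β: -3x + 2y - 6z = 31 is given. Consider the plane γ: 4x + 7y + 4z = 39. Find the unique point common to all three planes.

Solving the 3×3 linear system 2x - y + 2z = -3, -3x + 2y - 6z = 31, 4x + 7y + 4z = 39 (e.g. by elimination or Cramer's rule, determinant = 54) gives (9, 5, -8).

(9, 5, -8)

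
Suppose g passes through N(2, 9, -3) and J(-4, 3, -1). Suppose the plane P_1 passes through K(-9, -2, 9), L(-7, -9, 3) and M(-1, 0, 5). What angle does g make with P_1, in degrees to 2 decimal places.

A direction vector for g is J − N = (-6, -6, 2).
KL = (2, -7, -6), KM = (8, 2, -4); a normal to P_1 is KL × KM = (40, -40, 60).
Using K: P_1 has equation 40x - 40y + 60z = 260.
sin θ = |n·v| / (|n||v|) = |120| / (√6800 · √76) = 0.16692.
θ ≈ 9.61°.

9.61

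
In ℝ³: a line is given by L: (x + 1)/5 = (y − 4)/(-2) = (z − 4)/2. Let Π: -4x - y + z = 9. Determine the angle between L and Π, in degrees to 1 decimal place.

L has direction (5, -2, 2) through (-1, 4, 4).
sin θ = |n·v| / (|n||v|) = |-16| / (√18 · √33) = 0.65649.
θ ≈ 41.0°.

41.0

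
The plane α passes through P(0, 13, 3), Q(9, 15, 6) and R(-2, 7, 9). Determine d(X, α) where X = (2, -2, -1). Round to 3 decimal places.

PQ = (9, 2, 3), PR = (-2, -6, 6); a normal to α is PQ × PR = (30, -60, -50).
Using P: α has equation 30x - 60y - 50z = -930.
n·X − d = (30)·(2) + (-60)·(-2) + (-50)·(-1) − (-930) = 1160; |n| = √7000.
Distance = |1160| / √7000 = 1160/√7000 ≈ 13.865.

13.865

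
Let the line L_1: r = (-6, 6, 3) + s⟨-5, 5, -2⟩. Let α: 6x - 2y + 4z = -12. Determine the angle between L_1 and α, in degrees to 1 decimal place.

60.8

sin θ = |n·v| / (|n||v|) = |-48| / (√56 · √54) = 0.87287.
θ ≈ 60.8°.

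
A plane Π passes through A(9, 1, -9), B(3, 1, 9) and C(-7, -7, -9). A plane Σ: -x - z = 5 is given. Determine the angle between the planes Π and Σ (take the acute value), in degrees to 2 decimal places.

65.35

AB = (-6, 0, 18), AC = (-16, -8, 0); a normal to Π is AB × AC = (144, -288, 48).
Using A: Π has equation 144x - 288y + 48z = 576.
cos θ = |n₁·n₂| / (|n₁||n₂|) = |-192| / (√105984 · √2).
θ = arccos(0.41703) ≈ 65.35°.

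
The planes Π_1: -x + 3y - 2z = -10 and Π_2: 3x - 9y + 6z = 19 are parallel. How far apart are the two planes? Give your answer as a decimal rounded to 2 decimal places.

0.98

Rescale Π_2 by 1/(-3): -x + 3y - 2z = -19/3. Then distance = |-10 − (-19/3)| / √14 ≈ 0.98.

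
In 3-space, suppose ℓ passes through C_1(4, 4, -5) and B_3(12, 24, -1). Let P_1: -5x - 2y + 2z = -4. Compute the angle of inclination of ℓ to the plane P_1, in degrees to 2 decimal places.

34.90

A direction vector for ℓ is B_3 − C_1 = (8, 20, 4).
sin θ = |n·v| / (|n||v|) = |-72| / (√33 · √480) = 0.57208.
θ ≈ 34.90°.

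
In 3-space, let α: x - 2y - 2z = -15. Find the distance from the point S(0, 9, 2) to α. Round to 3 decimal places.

n·S − d = (1)·(0) + (-2)·(9) + (-2)·(2) − (-15) = -7; |n| = √9.
Distance = |-7| / √9 = 7/√9 ≈ 2.333.

2.333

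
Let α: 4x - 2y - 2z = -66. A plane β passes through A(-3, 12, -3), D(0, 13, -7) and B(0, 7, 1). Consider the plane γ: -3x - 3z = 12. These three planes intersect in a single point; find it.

AD = (3, 1, -4), AB = (3, -5, 4); a normal to β is AD × AB = (-16, -24, -18).
Using A: β has equation -16x - 24y - 18z = -186.
Solving the 3×3 linear system 4x - 2y - 2z = -66, -16x - 24y - 18z = -186, -3x - 3z = 12 (e.g. by elimination or Cramer's rule, determinant = 420) gives (-9, 10, 5).

(-9, 10, 5)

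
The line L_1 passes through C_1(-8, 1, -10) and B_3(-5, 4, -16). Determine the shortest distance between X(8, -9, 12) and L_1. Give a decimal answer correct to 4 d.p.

A direction vector for L_1 is B_3 − C_1 = (3, 3, -6).
Taking (-8, 1, -10) on L_1 with direction v = (3, 3, -6): w = X − (-8, 1, -10) = (16, -10, 22), and w × v = (-6, 162, 78).
Distance = |w × v| / |v| = √32364 / √54 ≈ 24.4813.

24.4813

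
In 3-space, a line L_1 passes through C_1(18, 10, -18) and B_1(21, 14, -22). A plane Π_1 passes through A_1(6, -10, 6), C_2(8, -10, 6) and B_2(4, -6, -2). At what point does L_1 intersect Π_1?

(6, -6, -2)

A direction vector for L_1 is B_1 − C_1 = (3, 4, -4).
A_1C_2 = (2, 0, 0), A_1B_2 = (-2, 4, -8); a normal to Π_1 is A_1C_2 × A_1B_2 = (0, 16, 8).
Using A_1: Π_1 has equation 16y + 8z = -112.
Substitute r = (18, 10, -18) + t(3, 4, -4) into the plane: 16 + 32t = -112, so t = -4.
Intersection: (18, 10, -18) + (-4)·(3, 4, -4) = (6, -6, -2).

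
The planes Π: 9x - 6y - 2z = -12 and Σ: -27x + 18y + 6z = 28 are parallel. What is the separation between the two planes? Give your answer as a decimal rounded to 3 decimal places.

0.242

Rescale Σ by 1/(-3): 9x - 6y - 2z = -28/3. Then distance = |-12 − (-28/3)| / √121 ≈ 0.242.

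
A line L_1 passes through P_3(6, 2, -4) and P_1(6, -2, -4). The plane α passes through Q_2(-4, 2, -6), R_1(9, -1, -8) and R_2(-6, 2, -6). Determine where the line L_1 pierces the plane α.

(6, 5, -4)

A direction vector for L_1 is P_1 − P_3 = (0, -4, 0).
Q_2R_1 = (13, -3, -2), Q_2R_2 = (-2, 0, 0); a normal to α is Q_2R_1 × Q_2R_2 = (0, 4, -6).
Using Q_2: α has equation 4y - 6z = 44.
Substitute r = (6, 2, -4) + t(0, -4, 0) into the plane: 32 + (-16)t = 44, so t = -3/4.
Intersection: (6, 2, -4) + (-3/4)·(0, -4, 0) = (6, 5, -4).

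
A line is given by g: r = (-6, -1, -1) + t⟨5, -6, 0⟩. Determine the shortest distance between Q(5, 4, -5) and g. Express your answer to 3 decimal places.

12.319

Taking (-6, -1, -1) on g with direction v = (5, -6, 0): w = Q − (-6, -1, -1) = (11, 5, -4), and w × v = (-24, -20, -91).
Distance = |w × v| / |v| = √9257 / √61 ≈ 12.319.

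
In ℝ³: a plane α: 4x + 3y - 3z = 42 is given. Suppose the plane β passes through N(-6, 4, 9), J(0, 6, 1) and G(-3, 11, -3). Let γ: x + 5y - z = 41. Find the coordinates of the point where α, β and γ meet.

(3, 7, -3)

NJ = (6, 2, -8), NG = (3, 7, -12); a normal to β is NJ × NG = (32, 48, 36).
Using N: β has equation 32x + 48y + 36z = 324.
Solving the 3×3 linear system 4x + 3y - 3z = 42, 32x + 48y + 36z = 324, x + 5y - z = 41 (e.g. by elimination or Cramer's rule, determinant = -1044) gives (3, 7, -3).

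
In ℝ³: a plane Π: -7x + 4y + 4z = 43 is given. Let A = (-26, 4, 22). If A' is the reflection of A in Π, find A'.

(16, -20, -2)

λ = (n·A − d)/|n|² = (286 − 43)/81 = 3.
Reflection = A − 2λn = (-26, 4, 22) − 6·(-7, 4, 4) = (16, -20, -2).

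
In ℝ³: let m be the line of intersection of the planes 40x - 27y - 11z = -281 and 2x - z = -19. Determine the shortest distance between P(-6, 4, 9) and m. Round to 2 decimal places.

4.69

Direction of m: (40, -27, -11) × (2, 0, -1) = (27, 18, 54).
A point on m: solving the two plane equations with x = -7 gives (-7, -2, 5).
Taking (-7, -2, 5) on m with direction v = (27, 18, 54): w = P − (-7, -2, 5) = (1, 6, 4), and w × v = (252, 54, -144).
Distance = |w × v| / |v| = √87156 / √3969 ≈ 4.69.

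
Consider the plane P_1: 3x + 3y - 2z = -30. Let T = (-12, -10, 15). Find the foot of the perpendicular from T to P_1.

Foot = T − λn with λ = (n·T − d)/|n|² = (-96 − (-30))/22 = -3.
Foot = (-12, -10, 15) − (-3)·(3, 3, -2) = (-3, -1, 9).

(-3, -1, 9)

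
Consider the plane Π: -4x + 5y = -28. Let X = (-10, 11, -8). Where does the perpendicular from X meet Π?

Foot = X − λn with λ = (n·X − d)/|n|² = (95 − (-28))/41 = 3.
Foot = (-10, 11, -8) − 3·(-4, 5, 0) = (2, -4, -8).

(2, -4, -8)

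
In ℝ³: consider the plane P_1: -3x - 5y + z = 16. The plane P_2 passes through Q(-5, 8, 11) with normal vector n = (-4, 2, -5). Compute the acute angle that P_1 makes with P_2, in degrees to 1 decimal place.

85.7

P_2: n·r = n·Q gives -4x + 2y - 5z = -19.
cos θ = |n₁·n₂| / (|n₁||n₂|) = |-3| / (√35 · √45).
θ = arccos(0.07559) ≈ 85.7°.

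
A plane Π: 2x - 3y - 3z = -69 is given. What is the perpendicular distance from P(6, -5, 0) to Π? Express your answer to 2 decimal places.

n·P − d = (2)·(6) + (-3)·(-5) + (-3)·(0) − (-69) = 96; |n| = √22.
Distance = |96| / √22 = 96/√22 ≈ 20.47.

20.47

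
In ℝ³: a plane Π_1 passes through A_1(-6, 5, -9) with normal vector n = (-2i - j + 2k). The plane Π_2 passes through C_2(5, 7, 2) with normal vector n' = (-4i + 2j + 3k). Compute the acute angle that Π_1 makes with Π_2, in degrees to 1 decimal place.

42.0

Π_1: n·r = n·A_1 gives -2x - y + 2z = -11.
Π_2: n'·r = n'·C_2 gives -4x + 2y + 3z = 0.
cos θ = |n₁·n₂| / (|n₁||n₂|) = |12| / (√9 · √29).
θ = arccos(0.74278) ≈ 42.0°.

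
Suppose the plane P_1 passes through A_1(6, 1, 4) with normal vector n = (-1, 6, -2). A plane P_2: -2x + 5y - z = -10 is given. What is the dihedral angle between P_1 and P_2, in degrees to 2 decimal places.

14.20

P_1: n·r = n·A_1 gives -x + 6y - 2z = -8.
cos θ = |n₁·n₂| / (|n₁||n₂|) = |34| / (√41 · √30).
θ = arccos(0.96945) ≈ 14.20°.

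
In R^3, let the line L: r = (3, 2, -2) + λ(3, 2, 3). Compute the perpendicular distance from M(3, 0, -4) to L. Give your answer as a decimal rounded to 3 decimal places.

Taking (3, 2, -2) on L with direction v = (3, 2, 3): w = M − (3, 2, -2) = (0, -2, -2), and w × v = (-2, -6, 6).
Distance = |w × v| / |v| = √76 / √22 ≈ 1.859.

1.859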